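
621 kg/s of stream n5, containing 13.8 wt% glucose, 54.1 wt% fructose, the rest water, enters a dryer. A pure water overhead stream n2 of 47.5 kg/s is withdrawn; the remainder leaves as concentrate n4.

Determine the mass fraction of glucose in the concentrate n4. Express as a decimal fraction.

0.149

glucose is not removed: 621×0.138 = 85.698 kg/s of glucose enters n4.
Concentrate = 621 − 47.5 = 573.5 kg/s.
Mass fraction = 85.698/573.5 = 0.149.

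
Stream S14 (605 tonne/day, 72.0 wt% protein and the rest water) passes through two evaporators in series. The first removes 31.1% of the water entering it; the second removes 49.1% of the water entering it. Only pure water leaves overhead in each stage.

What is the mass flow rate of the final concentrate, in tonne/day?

495 tonne/day

water in feed = 605×0.280 = 169.4 tonne/day.
After stage 1: water left = (1−0.311)×169.4 = 116.72; stream total = 552.32 tonne/day.
After stage 2: water left = (1−0.491)×116.72 = 59.409; final concentrate = 495.01 tonne/day.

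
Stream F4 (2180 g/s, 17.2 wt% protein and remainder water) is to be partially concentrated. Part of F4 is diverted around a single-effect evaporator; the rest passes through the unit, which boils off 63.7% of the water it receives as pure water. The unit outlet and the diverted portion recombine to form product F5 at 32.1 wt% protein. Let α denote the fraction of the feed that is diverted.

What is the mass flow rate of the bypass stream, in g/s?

All 2180×0.172 = 374.96 g/s of protein reaches F5, so F5 = 374.96/0.321 = 1168.1 g/s and vapour = 1011.9 g/s.
The evaporator receives (1−α)·2180 of feed at 0.828 water and removes 0.637 of that water:
0.637×0.828×(1−α)×2180 = 1011.9
(1−α) = 1011.9/1149.8 = 0.8801;  α = 0.1199.
Bypass flow = 0.1199×2180 = 261.47 g/s.

261.5 g/s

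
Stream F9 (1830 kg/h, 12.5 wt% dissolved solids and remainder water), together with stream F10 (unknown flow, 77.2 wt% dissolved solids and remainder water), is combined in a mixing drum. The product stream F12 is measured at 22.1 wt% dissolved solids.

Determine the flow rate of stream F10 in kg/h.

Let F10 be the unknown flow. Total out = 1830 + F10.
dissolved solids balance: 228.75 + 0.772·F10 = 0.221·(1830 + F10)
(0.772 − 0.221)·F10 = 0.221×1830 − 228.75 = 175.68
F10 = 175.68 / 0.551 = 318.84 kg/h

318.8 kg/h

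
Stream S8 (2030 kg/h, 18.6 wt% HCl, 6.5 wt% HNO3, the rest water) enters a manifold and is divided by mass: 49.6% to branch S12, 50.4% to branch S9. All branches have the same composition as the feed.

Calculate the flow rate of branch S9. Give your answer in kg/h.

Branch S9 flow = 0.504×2030 = 1023.1 kg/h.

1023 kg/h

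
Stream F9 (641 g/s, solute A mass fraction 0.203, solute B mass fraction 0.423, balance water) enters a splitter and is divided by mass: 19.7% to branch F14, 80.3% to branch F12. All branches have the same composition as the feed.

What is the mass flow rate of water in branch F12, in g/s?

192.5 g/s

Branch F12 total = 0.803×641 = 514.72 g/s.
water in F12 = 0.374×514.72 = 192.51 g/s.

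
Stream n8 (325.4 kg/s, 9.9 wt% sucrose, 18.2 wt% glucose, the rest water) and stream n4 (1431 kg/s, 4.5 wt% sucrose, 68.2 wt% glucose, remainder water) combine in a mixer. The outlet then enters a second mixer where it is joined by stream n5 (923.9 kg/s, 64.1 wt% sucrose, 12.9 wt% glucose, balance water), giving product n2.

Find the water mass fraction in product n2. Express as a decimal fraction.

Overall, product flow = 2680.3 kg/s.
water in = 325.4×0.719 + 1431×0.273 + 923.9×0.230 = 837.12 kg/s.
water fraction in n2 = 0.312.

0.312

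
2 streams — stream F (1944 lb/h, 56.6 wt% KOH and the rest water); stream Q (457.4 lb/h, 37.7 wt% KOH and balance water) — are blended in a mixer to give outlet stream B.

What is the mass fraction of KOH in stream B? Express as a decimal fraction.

Total flow out = 1944 + 457.4 = 2401.4 lb/h.
KOH in = 1944×0.566 + 457.4×0.377 = 1272.7 lb/h.
KOH mass fraction in B = 1272.7/2401.4 = 0.530.

0.530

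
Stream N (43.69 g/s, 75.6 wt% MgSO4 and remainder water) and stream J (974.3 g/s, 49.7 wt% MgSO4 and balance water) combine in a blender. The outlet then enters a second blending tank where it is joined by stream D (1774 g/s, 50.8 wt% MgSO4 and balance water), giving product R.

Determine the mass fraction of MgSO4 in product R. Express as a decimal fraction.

0.508

Overall, product flow = 2792 g/s.
MgSO4 in = 43.69×0.756 + 974.3×0.497 + 1774×0.508 = 1418.4 g/s.
MgSO4 fraction in R = 0.508.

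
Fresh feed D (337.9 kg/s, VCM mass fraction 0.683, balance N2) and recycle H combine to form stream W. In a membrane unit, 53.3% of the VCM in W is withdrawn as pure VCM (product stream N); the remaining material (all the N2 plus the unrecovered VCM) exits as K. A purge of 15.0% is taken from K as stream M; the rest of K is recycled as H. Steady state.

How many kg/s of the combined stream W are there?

1097 kg/s

N2 enters only via D and leaves only via the purge: 337.9×0.317 = 0.150×(N2 in K), and the membrane unit passes all N2, so N2 in W = N2 in K = 714.1 kg/s.
VCM in W: m_A = 337.9×0.683 + (1−0.150)·(1−0.533)·m_A, so m_A = 230.79/0.6031 = 382.7 kg/s.
W = 382.7 + 714.1 = 1096.8 kg/s.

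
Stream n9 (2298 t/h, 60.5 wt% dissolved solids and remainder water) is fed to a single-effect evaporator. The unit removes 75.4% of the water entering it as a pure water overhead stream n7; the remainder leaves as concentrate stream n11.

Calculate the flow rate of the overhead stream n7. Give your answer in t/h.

684.4 t/h

water entering = 2298×0.395 = 907.71 t/h; overhead removed = 0.754×907.71 = 684.41 t/h.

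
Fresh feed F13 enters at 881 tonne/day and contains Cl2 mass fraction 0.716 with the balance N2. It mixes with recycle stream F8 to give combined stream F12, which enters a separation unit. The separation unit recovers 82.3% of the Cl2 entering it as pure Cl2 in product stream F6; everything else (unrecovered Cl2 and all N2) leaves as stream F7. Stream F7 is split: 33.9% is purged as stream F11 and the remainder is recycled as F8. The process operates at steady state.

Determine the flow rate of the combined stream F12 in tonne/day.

1452 tonne/day

N2 enters only via F13 and leaves only via the purge: 881×0.284 = 0.339×(N2 in F7), and the separation unit passes all N2, so N2 in F12 = N2 in F7 = 738.06 tonne/day.
Cl2 in F12: m_A = 881×0.716 + (1−0.339)·(1−0.823)·m_A, so m_A = 630.8/0.8830 = 714.38 tonne/day.
F12 = 714.38 + 738.06 = 1452.4 tonne/day.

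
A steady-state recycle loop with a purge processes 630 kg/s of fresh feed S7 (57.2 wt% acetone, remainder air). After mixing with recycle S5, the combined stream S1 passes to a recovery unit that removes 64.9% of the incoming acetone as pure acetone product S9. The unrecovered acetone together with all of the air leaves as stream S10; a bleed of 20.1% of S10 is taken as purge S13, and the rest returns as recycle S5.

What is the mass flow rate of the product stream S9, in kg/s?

acetone in S1: m_A = 630×0.572 + (1−0.201)·(1−0.649)·m_A, so m_A = 360.36/0.7196 = 500.81 kg/s.
Product S9 = 0.649×500.81 = 325.03 kg/s.

325 kg/s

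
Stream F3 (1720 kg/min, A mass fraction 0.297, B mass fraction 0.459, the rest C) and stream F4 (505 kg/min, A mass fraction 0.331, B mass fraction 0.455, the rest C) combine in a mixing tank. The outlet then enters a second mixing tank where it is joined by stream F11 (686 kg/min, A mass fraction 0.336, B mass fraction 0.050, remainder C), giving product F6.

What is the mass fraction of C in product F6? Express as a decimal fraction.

Overall, product flow = 2911 kg/min.
C in = 1720×0.244 + 505×0.214 + 686×0.614 = 948.95 kg/min.
C fraction in F6 = 0.326.

0.326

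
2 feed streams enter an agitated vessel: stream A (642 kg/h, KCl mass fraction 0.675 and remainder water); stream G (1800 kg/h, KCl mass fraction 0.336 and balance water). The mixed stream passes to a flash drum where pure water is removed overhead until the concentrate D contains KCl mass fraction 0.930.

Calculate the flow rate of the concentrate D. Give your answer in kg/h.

1116 kg/h

KCl entering = 642×0.675 + 1800×0.336 = 1038.2 kg/h.
All KCl reports to D, so D = 1038.2/0.930 = 1116.3 kg/h.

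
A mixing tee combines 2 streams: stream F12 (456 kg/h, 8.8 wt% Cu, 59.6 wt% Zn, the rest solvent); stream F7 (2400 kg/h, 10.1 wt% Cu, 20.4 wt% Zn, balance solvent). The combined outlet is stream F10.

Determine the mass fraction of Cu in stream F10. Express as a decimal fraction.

Total flow out = 456 + 2400 = 2856 kg/h.
Cu in = 456×0.088 + 2400×0.101 = 282.53 kg/h.
Cu mass fraction in F10 = 282.53/2856 = 0.099.

0.099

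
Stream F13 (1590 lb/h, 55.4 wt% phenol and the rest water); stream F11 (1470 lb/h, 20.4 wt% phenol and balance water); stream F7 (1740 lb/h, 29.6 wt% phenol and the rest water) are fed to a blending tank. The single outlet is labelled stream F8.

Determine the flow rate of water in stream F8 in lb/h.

3104 lb/h

water out = water in = 1590×0.446 + 1470×0.796 + 1740×0.704 = 3104.2 lb/h.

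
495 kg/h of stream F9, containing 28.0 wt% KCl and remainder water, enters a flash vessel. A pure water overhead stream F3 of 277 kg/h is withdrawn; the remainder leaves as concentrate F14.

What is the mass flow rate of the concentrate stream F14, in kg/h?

Concentrate = 495 − 277 = 218 kg/h.

218 kg/h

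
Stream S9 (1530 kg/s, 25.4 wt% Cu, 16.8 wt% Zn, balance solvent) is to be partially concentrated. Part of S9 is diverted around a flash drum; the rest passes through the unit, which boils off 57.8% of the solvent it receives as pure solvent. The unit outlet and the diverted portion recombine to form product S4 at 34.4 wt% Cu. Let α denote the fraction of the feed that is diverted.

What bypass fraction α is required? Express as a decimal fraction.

0.217

All 1530×0.254 = 388.62 kg/s of Cu reaches S4, so S4 = 388.62/0.344 = 1129.7 kg/s and vapour = 400.29 kg/s.
The evaporator receives (1−α)·1530 of feed at 0.578 solvent and removes 0.578 of that solvent:
0.578×0.578×(1−α)×1530 = 400.29
(1−α) = 400.29/511.15 = 0.7831;  α = 0.2169.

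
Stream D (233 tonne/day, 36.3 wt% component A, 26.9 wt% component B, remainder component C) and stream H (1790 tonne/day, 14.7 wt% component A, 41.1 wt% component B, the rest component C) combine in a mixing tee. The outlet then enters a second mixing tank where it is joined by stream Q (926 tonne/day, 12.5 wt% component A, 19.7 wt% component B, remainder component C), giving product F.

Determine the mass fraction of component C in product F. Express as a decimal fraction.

Overall, product flow = 2949 tonne/day.
component C in = 233×0.368 + 1790×0.442 + 926×0.678 = 1504.8 tonne/day.
component C fraction in F = 0.510.

0.510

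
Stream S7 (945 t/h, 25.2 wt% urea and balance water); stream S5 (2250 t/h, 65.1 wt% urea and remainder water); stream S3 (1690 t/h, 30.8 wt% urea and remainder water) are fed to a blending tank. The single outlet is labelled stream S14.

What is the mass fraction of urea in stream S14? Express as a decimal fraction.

Total flow out = 945 + 2250 + 1690 = 4885 t/h.
urea in = 945×0.252 + 2250×0.651 + 1690×0.308 = 2223.4 t/h.
urea mass fraction in S14 = 2223.4/4885 = 0.455.

0.455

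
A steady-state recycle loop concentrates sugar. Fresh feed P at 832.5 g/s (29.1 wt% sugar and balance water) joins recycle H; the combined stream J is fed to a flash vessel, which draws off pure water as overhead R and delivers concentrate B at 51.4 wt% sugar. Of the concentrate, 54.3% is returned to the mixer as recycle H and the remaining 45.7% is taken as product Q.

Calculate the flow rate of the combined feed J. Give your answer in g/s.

1393 g/s

Overall sugar balance (none leaves overhead): sugar in fresh feed = sugar in product, i.e. 832.5×0.291 = (1−0.543)·B·0.514.
B = 242.26/(0.514×0.457) = 1031.3 g/s.
Recycle H = 0.543×1031.3 = 560.01 g/s.
Combined feed J = 832.5 + 560.01 = 1392.5 g/s.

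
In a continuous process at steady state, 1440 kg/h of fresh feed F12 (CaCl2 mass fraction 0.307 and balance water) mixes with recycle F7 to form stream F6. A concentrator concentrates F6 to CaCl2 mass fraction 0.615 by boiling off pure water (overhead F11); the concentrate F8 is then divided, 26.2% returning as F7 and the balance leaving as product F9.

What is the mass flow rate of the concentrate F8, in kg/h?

Overall CaCl2 balance (none leaves overhead): CaCl2 in fresh feed = CaCl2 in product, i.e. 1440×0.307 = (1−0.262)·F8·0.615.
F8 = 442.08/(0.615×0.738) = 974.02 kg/h.

974 kg/h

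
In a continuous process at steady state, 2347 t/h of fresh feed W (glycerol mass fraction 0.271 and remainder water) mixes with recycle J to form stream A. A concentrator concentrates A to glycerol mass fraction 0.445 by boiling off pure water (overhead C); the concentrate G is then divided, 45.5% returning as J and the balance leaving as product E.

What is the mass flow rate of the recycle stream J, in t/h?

1193 t/h

Overall glycerol balance (none leaves overhead): glycerol in fresh feed = glycerol in product, i.e. 2347×0.271 = (1−0.455)·G·0.445.
G = 636.04/(0.445×0.545) = 2622.6 t/h.
Recycle J = 0.455×2622.6 = 1193.3 t/h.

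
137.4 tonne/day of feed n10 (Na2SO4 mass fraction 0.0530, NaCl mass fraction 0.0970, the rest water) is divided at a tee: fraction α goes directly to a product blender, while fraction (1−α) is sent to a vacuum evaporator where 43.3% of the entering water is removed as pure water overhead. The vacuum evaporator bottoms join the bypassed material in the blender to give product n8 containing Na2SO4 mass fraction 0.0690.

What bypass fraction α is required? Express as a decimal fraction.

All 137.4×0.053 = 7.2822 tonne/day of Na2SO4 reaches n8, so n8 = 7.2822/0.069 = 105.54 tonne/day and vapour = 31.861 tonne/day.
The evaporator receives (1−α)·137.4 of feed at 0.850 water and removes 0.433 of that water:
0.433×0.850×(1−α)×137.4 = 31.861
(1−α) = 31.861/50.57 = 0.6300;  α = 0.3700.

0.370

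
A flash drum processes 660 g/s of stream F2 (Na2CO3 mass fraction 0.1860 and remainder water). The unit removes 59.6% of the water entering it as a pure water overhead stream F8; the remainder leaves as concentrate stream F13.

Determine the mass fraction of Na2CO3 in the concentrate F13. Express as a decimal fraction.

Na2CO3 is not removed: 660×0.186 = 122.76 g/s of Na2CO3 enters F13.
water entering = 660×0.814 = 537.24 g/s; overhead removed = 0.596×537.24 = 320.2 g/s.
Concentrate = 660 − 320.2 = 339.8 g/s.
Mass fraction = 122.76/339.8 = 0.3613.

0.3613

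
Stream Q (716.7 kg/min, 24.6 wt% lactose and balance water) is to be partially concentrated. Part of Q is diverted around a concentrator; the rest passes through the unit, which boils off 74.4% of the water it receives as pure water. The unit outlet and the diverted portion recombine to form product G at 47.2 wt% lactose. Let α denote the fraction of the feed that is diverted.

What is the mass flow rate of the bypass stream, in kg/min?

All 716.7×0.246 = 176.31 kg/min of lactose reaches G, so G = 176.31/0.472 = 373.53 kg/min and vapour = 343.17 kg/min.
The evaporator receives (1−α)·716.7 of feed at 0.754 water and removes 0.744 of that water:
0.744×0.754×(1−α)×716.7 = 343.17
(1−α) = 343.17/402.05 = 0.8535;  α = 0.1465.
Bypass flow = 0.1465×716.7 = 104.97 kg/min.

105 kg/min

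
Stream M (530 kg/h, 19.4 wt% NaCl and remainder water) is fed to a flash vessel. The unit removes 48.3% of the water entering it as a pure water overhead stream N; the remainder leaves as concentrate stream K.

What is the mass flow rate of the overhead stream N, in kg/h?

water entering = 530×0.806 = 427.18 kg/h; overhead removed = 0.483×427.18 = 206.33 kg/h.

206.3 kg/h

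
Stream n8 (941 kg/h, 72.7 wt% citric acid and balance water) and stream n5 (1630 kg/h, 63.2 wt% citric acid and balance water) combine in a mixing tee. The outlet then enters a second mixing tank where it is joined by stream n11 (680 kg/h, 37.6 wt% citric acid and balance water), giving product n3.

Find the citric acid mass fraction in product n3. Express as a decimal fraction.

0.606

Overall, product flow = 3251 kg/h.
citric acid in = 941×0.727 + 1630×0.632 + 680×0.376 = 1969.9 kg/h.
citric acid fraction in n3 = 0.606.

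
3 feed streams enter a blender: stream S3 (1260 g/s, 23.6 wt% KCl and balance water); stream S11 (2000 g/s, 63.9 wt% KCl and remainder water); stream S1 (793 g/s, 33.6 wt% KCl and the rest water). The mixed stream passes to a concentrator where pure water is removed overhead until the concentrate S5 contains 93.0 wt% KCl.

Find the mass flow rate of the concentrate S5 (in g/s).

1980 g/s

KCl entering = 1260×0.236 + 2000×0.639 + 793×0.336 = 1841.8 g/s.
All KCl reports to S5, so S5 = 1841.8/0.930 = 1980.4 g/s.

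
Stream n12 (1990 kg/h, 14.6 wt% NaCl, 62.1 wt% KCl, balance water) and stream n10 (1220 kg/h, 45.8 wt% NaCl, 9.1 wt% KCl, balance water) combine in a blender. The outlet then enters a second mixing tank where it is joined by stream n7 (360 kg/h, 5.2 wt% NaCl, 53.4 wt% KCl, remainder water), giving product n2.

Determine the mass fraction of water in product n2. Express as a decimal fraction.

Overall, product flow = 3570 kg/h.
water in = 1990×0.233 + 1220×0.451 + 360×0.414 = 1162.9 kg/h.
water fraction in n2 = 0.3258.

0.3258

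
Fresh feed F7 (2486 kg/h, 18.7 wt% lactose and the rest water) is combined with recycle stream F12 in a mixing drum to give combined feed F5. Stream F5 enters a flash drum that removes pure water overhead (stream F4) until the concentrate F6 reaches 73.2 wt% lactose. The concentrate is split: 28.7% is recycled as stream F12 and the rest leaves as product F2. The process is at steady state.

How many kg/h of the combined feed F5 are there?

Overall lactose balance (none leaves overhead): lactose in fresh feed = lactose in product, i.e. 2486×0.187 = (1−0.287)·F6·0.732.
F6 = 464.88/(0.732×0.713) = 890.72 kg/h.
Recycle F12 = 0.287×890.72 = 255.64 kg/h.
Combined feed F5 = 2486 + 255.64 = 2741.6 kg/h.

2742 kg/h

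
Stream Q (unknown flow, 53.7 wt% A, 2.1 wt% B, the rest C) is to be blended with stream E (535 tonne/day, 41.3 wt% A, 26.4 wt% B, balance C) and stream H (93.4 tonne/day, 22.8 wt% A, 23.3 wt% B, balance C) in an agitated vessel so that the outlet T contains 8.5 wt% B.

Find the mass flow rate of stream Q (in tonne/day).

1712 tonne/day

Let Q be the unknown flow. Total out = 628.4 + Q.
B balance: 163 + 0.021·Q = 0.085·(628.4 + Q)
(0.021 − 0.085)·Q = 0.085×628.4 − 163 = -109.59
Q = -109.59 / -0.064 = 1712.3 tonne/day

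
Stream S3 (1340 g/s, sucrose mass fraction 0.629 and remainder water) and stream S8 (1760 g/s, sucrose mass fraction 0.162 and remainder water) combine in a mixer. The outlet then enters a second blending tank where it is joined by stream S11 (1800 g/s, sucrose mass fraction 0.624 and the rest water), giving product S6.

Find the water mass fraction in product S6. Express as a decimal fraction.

0.541

Overall, product flow = 4900 g/s.
water in = 1340×0.371 + 1760×0.838 + 1800×0.376 = 2648.8 g/s.
water fraction in S6 = 0.541.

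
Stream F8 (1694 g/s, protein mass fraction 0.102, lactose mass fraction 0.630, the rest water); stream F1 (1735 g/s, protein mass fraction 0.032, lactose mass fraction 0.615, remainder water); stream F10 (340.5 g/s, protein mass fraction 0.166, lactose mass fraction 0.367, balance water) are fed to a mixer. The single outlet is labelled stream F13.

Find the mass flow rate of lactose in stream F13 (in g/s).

lactose out = lactose in = 1694×0.630 + 1735×0.615 + 340.5×0.367 = 2259.2 g/s.

2259 g/s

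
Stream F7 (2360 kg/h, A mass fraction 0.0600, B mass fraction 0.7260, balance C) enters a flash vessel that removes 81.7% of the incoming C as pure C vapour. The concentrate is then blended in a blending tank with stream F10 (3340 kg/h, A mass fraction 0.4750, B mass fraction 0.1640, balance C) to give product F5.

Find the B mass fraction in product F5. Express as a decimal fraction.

Vapour removed = 0.817×0.214×2360 = 412.62 kg/h; concentrate = 1947.4 kg/h.
B reaching the mixer = 1713.4 (from concentrate) + 3340×0.164 = 2261.1 kg/h.
Product flow = 1947.4 + 3340 = 5287.4 kg/h; B fraction = 0.4276.

0.4276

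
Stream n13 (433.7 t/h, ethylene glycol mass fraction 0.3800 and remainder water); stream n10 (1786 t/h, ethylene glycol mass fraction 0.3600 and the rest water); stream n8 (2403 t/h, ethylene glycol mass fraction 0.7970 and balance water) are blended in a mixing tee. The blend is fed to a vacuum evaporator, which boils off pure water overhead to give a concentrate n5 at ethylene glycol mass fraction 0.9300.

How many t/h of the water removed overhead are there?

ethylene glycol entering = 433.7×0.380 + 1786×0.360 + 2403×0.797 = 2723 t/h.
All ethylene glycol reports to n5, so n5 = 2723/0.930 = 2927.9 t/h.
Total feed = 4622.7 t/h; overhead = 4622.7 − 2927.9 = 1694.8 t/h.

1695 t/h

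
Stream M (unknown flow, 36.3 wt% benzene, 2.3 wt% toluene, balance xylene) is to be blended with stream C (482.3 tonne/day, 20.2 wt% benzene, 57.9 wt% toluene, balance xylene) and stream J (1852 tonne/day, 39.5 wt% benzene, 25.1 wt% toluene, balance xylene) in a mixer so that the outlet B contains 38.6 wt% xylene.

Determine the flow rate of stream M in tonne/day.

Let M be the unknown flow. Total out = 2334.3 + M.
xylene balance: 761.23 + 0.614·M = 0.386·(2334.3 + M)
(0.614 − 0.386)·M = 0.386×2334.3 − 761.23 = 139.81
M = 139.81 / 0.228 = 613.19 tonne/day

613.2 tonne/day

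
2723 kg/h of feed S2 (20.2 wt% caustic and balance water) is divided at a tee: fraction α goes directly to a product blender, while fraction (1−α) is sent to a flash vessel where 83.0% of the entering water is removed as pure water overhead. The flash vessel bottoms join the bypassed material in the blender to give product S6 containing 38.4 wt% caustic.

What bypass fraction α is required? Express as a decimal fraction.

All 2723×0.202 = 550.05 kg/h of caustic reaches S6, so S6 = 550.05/0.384 = 1432.4 kg/h and vapour = 1290.6 kg/h.
The evaporator receives (1−α)·2723 of feed at 0.798 water and removes 0.830 of that water:
0.830×0.798×(1−α)×2723 = 1290.6
(1−α) = 1290.6/1803.6 = 0.7156;  α = 0.2844.

0.284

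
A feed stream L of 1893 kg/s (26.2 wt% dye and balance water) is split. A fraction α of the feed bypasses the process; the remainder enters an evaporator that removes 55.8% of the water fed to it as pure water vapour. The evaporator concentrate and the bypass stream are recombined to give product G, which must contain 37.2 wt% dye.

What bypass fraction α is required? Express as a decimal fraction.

0.282

All 1893×0.262 = 495.97 kg/s of dye reaches G, so G = 495.97/0.372 = 1333.2 kg/s and vapour = 559.76 kg/s.
The evaporator receives (1−α)·1893 of feed at 0.738 water and removes 0.558 of that water:
0.558×0.738×(1−α)×1893 = 559.76
(1−α) = 559.76/779.54 = 0.7181;  α = 0.2819.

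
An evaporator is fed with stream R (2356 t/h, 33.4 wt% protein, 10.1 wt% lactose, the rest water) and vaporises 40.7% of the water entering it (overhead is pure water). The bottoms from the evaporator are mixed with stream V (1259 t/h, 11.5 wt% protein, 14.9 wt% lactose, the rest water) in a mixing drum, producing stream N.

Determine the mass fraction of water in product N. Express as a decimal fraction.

Vapour removed = 0.407×0.565×2356 = 541.77 t/h; concentrate = 1814.2 t/h.
water reaching the mixer = 789.37 (from concentrate) + 1259×0.736 = 1716 t/h.
Product flow = 1814.2 + 1259 = 3073.2 t/h; water fraction = 0.5584.

0.5584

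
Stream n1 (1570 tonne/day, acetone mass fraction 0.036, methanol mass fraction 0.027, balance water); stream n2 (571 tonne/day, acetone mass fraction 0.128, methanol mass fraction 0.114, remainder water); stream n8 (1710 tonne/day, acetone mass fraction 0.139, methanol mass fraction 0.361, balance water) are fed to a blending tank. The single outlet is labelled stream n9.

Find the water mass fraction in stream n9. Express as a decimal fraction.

0.716

Total flow out = 1570 + 571 + 1710 = 3851 tonne/day.
water in = 1570×0.937 + 571×0.758 + 1710×0.500 = 2758.9 tonne/day.
water mass fraction in n9 = 2758.9/3851 = 0.716.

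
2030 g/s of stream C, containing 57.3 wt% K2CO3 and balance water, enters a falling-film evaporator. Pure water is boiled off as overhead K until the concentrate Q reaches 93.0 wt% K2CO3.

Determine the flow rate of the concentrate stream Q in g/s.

1251 g/s

K2CO3 is conserved: 2030×0.573 = 1163.2 g/s all reports to the concentrate.
Concentrate = 1163.2/(target fraction) = 1250.7 g/s.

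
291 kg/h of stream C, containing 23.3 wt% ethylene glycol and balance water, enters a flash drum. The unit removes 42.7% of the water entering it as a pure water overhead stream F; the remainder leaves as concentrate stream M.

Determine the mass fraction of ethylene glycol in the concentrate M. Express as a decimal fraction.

ethylene glycol is not removed: 291×0.233 = 67.803 kg/h of ethylene glycol enters M.
water entering = 291×0.767 = 223.2 kg/h; overhead removed = 0.427×223.2 = 95.305 kg/h.
Concentrate = 291 − 95.305 = 195.69 kg/h.
Mass fraction = 67.803/195.69 = 0.346.

0.346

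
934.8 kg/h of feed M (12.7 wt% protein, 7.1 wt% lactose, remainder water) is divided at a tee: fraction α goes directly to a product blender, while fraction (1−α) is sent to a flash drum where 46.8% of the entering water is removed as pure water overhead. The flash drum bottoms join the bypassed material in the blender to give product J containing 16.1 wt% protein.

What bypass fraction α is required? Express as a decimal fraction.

0.437

All 934.8×0.127 = 118.72 kg/h of protein reaches J, so J = 118.72/0.161 = 737.39 kg/h and vapour = 197.41 kg/h.
The evaporator receives (1−α)·934.8 of feed at 0.802 water and removes 0.468 of that water:
0.468×0.802×(1−α)×934.8 = 197.41
(1−α) = 197.41/350.86 = 0.5626;  α = 0.4374.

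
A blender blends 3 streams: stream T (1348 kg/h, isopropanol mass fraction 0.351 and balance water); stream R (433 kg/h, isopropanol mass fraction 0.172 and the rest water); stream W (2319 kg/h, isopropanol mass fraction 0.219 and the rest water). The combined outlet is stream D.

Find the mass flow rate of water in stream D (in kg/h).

3045 kg/h

water out = water in = 1348×0.649 + 433×0.828 + 2319×0.781 = 3044.5 kg/h.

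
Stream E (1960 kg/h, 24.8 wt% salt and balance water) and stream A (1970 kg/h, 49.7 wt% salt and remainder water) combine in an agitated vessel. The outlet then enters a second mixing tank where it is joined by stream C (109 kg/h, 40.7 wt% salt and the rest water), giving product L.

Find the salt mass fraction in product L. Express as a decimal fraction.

Overall, product flow = 4039 kg/h.
salt in = 1960×0.248 + 1970×0.497 + 109×0.407 = 1509.5 kg/h.
salt fraction in L = 0.3737.

0.3737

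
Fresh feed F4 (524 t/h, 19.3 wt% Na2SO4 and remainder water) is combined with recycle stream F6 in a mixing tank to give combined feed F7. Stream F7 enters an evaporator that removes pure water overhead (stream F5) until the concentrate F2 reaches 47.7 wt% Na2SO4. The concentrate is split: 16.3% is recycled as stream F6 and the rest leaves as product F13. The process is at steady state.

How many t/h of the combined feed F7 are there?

565.3 t/h

Overall Na2SO4 balance (none leaves overhead): Na2SO4 in fresh feed = Na2SO4 in product, i.e. 524×0.193 = (1−0.163)·F2·0.477.
F2 = 101.13/(0.477×0.837) = 253.31 t/h.
Recycle F6 = 0.163×253.31 = 41.289 t/h.
Combined feed F7 = 524 + 41.289 = 565.29 t/h.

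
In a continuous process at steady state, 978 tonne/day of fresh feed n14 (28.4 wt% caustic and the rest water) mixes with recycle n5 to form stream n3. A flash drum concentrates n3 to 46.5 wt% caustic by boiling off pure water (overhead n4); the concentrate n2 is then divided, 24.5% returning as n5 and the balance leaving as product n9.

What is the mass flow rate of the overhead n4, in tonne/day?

Overall caustic balance (none leaves overhead): caustic in fresh feed = caustic in product, i.e. 978×0.284 = (1−0.245)·n2·0.465.
n2 = 277.75/(0.465×0.755) = 791.15 tonne/day.
Recycle n5 = 0.245×791.15 = 193.83 tonne/day.
Combined feed n3 = 978 + 193.83 = 1171.8 tonne/day.
Overhead n4 = n3 − n2 = 1171.8 − 791.15 = 380.68 tonne/day.

380.7 tonne/day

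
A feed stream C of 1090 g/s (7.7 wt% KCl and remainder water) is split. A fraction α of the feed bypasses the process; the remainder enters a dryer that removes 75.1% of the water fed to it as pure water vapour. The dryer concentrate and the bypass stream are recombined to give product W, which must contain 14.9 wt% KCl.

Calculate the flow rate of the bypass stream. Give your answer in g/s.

All 1090×0.077 = 83.93 g/s of KCl reaches W, so W = 83.93/0.149 = 563.29 g/s and vapour = 526.71 g/s.
The evaporator receives (1−α)·1090 of feed at 0.923 water and removes 0.751 of that water:
0.751×0.923×(1−α)×1090 = 526.71
(1−α) = 526.71/755.56 = 0.6971;  α = 0.3029.
Bypass flow = 0.3029×1090 = 330.14 g/s.

330.1 g/s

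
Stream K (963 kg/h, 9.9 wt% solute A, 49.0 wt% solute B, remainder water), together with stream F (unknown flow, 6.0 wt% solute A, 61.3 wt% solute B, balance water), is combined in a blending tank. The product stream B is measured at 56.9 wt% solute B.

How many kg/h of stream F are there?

1729 kg/h

Let F be the unknown flow. Total out = 963 + F.
solute B balance: 471.87 + 0.613·F = 0.569·(963 + F)
(0.613 − 0.569)·F = 0.569×963 − 471.87 = 76.077
F = 76.077 / 0.044 = 1729 kg/h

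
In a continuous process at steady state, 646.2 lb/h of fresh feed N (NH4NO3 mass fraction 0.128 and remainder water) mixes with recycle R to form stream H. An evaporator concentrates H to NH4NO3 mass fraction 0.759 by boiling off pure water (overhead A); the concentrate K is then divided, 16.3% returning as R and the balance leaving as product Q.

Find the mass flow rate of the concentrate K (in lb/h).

130.2 lb/h

Overall NH4NO3 balance (none leaves overhead): NH4NO3 in fresh feed = NH4NO3 in product, i.e. 646.2×0.128 = (1−0.163)·K·0.759.
K = 82.714/(0.759×0.837) = 130.2 lb/h.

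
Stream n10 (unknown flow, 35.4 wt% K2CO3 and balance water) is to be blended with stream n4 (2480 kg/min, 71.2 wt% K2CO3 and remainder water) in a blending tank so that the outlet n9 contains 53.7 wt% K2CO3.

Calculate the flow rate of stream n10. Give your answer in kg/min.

Let n10 be the unknown flow. Total out = 2480 + n10.
K2CO3 balance: 1765.8 + 0.354·n10 = 0.537·(2480 + n10)
(0.354 − 0.537)·n10 = 0.537×2480 − 1765.8 = -434
n10 = -434 / -0.183 = 2371.6 kg/min

2372 kg/min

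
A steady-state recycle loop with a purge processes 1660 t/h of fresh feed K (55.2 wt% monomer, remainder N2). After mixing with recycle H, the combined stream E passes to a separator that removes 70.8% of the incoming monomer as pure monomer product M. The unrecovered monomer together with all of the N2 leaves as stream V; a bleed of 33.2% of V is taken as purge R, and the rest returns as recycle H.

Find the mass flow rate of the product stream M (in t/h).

monomer in E: m_A = 1660×0.552 + (1−0.332)·(1−0.708)·m_A, so m_A = 916.32/0.8049 = 1138.4 t/h.
Product M = 0.708×1138.4 = 805.96 t/h.

806 t/h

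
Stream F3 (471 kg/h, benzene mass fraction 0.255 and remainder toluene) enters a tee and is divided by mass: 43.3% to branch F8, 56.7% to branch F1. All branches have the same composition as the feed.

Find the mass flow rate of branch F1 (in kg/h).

267.1 kg/h

Branch F1 flow = 0.567×471 = 267.06 kg/h.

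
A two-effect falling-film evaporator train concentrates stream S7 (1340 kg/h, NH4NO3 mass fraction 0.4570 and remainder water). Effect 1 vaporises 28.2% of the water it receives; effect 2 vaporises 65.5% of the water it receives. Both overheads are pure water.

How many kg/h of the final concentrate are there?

water in feed = 1340×0.543 = 727.62 kg/h.
After stage 1: water left = (1−0.282)×727.62 = 522.43; stream total = 1134.8 kg/h.
After stage 2: water left = (1−0.655)×522.43 = 180.24; final concentrate = 792.62 kg/h.

792.6 kg/h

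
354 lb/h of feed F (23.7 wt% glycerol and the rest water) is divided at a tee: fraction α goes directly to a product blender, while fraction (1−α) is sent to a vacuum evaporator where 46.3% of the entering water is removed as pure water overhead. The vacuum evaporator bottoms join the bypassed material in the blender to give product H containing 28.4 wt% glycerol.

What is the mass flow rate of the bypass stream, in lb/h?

188.2 lb/h

All 354×0.237 = 83.898 lb/h of glycerol reaches H, so H = 83.898/0.284 = 295.42 lb/h and vapour = 58.585 lb/h.
The evaporator receives (1−α)·354 of feed at 0.763 water and removes 0.463 of that water:
0.463×0.763×(1−α)×354 = 58.585
(1−α) = 58.585/125.06 = 0.4685;  α = 0.5315.
Bypass flow = 0.5315×354 = 188.16 lb/h.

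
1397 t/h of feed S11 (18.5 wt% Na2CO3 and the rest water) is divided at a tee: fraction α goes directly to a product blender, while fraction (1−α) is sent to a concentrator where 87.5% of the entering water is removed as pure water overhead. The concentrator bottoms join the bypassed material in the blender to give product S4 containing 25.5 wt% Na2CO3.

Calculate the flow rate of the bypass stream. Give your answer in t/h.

All 1397×0.185 = 258.44 t/h of Na2CO3 reaches S4, so S4 = 258.44/0.255 = 1013.5 t/h and vapour = 383.49 t/h.
The evaporator receives (1−α)·1397 of feed at 0.815 water and removes 0.875 of that water:
0.875×0.815×(1−α)×1397 = 383.49
(1−α) = 383.49/996.24 = 0.3849;  α = 0.6151.
Bypass flow = 0.6151×1397 = 859.24 t/h.

859.2 t/h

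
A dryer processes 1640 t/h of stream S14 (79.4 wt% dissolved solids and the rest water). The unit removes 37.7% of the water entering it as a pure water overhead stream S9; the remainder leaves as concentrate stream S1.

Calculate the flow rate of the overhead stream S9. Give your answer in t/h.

water entering = 1640×0.206 = 337.84 t/h; overhead removed = 0.377×337.84 = 127.37 t/h.

127.4 t/h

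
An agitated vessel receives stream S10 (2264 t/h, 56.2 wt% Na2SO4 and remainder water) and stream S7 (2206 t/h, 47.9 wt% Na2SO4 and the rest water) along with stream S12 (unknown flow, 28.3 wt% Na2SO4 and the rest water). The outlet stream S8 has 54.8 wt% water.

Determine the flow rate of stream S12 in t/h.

1826 t/h

Let S12 be the unknown flow. Total out = 4470 + S12.
water balance: 2141 + 0.717·S12 = 0.548·(4470 + S12)
(0.717 − 0.548)·S12 = 0.548×4470 − 2141 = 308.6
S12 = 308.6 / 0.169 = 1826 t/h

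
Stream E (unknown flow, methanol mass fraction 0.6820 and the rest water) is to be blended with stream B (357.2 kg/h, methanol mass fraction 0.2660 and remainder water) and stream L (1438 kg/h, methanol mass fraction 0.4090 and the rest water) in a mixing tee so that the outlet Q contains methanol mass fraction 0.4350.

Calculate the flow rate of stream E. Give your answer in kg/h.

Let E be the unknown flow. Total out = 1795.2 + E.
methanol balance: 683.16 + 0.682·E = 0.435·(1795.2 + E)
(0.682 − 0.435)·E = 0.435×1795.2 − 683.16 = 97.755
E = 97.755 / 0.247 = 395.77 kg/h

395.8 kg/h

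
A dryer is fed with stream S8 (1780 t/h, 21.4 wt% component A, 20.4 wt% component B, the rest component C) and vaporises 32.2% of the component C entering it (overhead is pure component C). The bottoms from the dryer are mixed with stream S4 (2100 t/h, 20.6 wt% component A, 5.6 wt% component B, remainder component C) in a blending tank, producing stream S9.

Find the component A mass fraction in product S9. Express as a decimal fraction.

0.229

Vapour removed = 0.322×0.582×1780 = 333.58 t/h; concentrate = 1446.4 t/h.
component A reaching the mixer = 380.92 (from concentrate) + 2100×0.206 = 813.52 t/h.
Product flow = 1446.4 + 2100 = 3546.4 t/h; component A fraction = 0.229.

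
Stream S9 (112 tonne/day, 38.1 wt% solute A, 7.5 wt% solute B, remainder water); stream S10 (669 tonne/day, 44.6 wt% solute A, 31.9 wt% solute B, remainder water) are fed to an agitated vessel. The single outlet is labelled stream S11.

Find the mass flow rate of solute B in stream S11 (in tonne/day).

solute B out = solute B in = 112×0.075 + 669×0.319 = 221.81 tonne/day.

221.8 tonne/day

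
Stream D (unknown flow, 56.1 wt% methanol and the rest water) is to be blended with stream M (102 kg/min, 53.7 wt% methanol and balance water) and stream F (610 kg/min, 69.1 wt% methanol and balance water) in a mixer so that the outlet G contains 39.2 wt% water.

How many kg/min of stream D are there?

Let D be the unknown flow. Total out = 712 + D.
water balance: 235.72 + 0.439·D = 0.392·(712 + D)
(0.439 − 0.392)·D = 0.392×712 − 235.72 = 43.388
D = 43.388 / 0.047 = 923.15 kg/min

923.1 kg/min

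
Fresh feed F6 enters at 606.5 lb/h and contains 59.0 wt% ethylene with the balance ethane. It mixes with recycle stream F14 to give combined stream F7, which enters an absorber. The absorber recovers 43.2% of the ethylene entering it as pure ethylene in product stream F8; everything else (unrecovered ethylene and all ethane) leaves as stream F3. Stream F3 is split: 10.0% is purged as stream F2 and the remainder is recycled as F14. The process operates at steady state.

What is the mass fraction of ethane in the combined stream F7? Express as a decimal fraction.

0.773

ethane enters only via F6 and leaves only via the purge: 606.5×0.410 = 0.100×(ethane in F3), and the absorber passes all ethane, so ethane in F7 = ethane in F3 = 2486.6 lb/h.
ethylene in F7: m_A = 606.5×0.590 + (1−0.100)·(1−0.432)·m_A, so m_A = 357.83/0.4888 = 732.07 lb/h.
F7 = 732.07 + 2486.6 = 3218.7 lb/h.
ethane fraction in F7 = 2486.6/3218.7 = 0.773.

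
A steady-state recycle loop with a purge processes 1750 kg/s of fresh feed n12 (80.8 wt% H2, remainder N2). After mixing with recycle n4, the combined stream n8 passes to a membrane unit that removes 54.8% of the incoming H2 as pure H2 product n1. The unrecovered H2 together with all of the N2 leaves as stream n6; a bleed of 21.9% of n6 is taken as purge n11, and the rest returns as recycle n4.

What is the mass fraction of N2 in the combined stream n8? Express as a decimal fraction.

0.412

N2 enters only via n12 and leaves only via the purge: 1750×0.192 = 0.219×(N2 in n6), and the membrane unit passes all N2, so N2 in n8 = N2 in n6 = 1534.2 kg/s.
H2 in n8: m_A = 1750×0.808 + (1−0.219)·(1−0.548)·m_A, so m_A = 1414/0.6470 = 2185.5 kg/s.
n8 = 2185.5 + 1534.2 = 3719.8 kg/s.
N2 fraction in n8 = 1534.2/3719.8 = 0.412.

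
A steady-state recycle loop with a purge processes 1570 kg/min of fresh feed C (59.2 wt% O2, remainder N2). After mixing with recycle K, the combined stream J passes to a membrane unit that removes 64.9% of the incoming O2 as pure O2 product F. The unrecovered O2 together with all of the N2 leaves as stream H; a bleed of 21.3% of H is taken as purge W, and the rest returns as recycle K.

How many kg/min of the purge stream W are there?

N2 enters only via C and leaves only via the purge: 1570×0.408 = 0.213×(N2 in H), and the membrane unit passes all N2, so N2 in J = N2 in H = 3007.3 kg/min.
O2 in J: m_A = 1570×0.592 + (1−0.213)·(1−0.649)·m_A, so m_A = 929.44/0.7238 = 1284.2 kg/min.
H = (1−0.649)×1284.2 + 3007.3 = 3458.1 kg/min.
Purge W = 0.213×3458.1 = 736.57 kg/min.

736.6 kg/min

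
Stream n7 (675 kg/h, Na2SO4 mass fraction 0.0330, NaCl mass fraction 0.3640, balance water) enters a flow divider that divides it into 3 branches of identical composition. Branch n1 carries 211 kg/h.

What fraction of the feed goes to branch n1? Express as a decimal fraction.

Fraction to n1 = 211/675 = 0.3126.

0.313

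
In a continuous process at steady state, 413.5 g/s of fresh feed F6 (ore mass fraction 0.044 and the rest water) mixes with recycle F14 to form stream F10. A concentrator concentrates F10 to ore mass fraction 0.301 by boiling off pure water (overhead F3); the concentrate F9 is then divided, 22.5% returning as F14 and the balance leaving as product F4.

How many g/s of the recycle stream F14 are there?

Overall ore balance (none leaves overhead): ore in fresh feed = ore in product, i.e. 413.5×0.044 = (1−0.225)·F9·0.301.
F9 = 18.194/(0.301×0.775) = 77.994 g/s.
Recycle F14 = 0.225×77.994 = 17.549 g/s.

17.55 g/s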